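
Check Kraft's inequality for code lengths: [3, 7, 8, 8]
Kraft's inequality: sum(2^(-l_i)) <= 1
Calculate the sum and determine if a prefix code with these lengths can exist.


Sum = 2^(-3) + 2^(-7) + 2^(-8) + 2^(-8)
    = 0.125 + 0.0078125 + 0.00390625 + 0.00390625
    = 36/256 = 0.140625
Since 0.140625 <= 1, Kraft's inequality IS satisfied.
A prefix code with these lengths CAN exist.

Kraft sum = 0.140625. Satisfied.


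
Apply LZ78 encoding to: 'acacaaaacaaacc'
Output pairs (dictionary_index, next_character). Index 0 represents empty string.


LZ78 encoding steps:
Dictionary: {0: ''}
Step 1: w='' (idx 0), next='a' -> output (0, 'a'), add 'a' as idx 1
Step 2: w='' (idx 0), next='c' -> output (0, 'c'), add 'c' as idx 2
Step 3: w='a' (idx 1), next='c' -> output (1, 'c'), add 'ac' as idx 3
Step 4: w='a' (idx 1), next='a' -> output (1, 'a'), add 'aa' as idx 4
Step 5: w='aa' (idx 4), next='c' -> output (4, 'c'), add 'aac' as idx 5
Step 6: w='aa' (idx 4), next='a' -> output (4, 'a'), add 'aaa' as idx 6
Step 7: w='c' (idx 2), next='c' -> output (2, 'c'), add 'cc' as idx 7


Encoded: [(0, 'a'), (0, 'c'), (1, 'c'), (1, 'a'), (4, 'c'), (4, 'a'), (2, 'c')]


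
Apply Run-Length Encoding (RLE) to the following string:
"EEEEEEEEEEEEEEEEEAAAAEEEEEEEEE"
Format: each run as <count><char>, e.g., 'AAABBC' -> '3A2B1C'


Scanning runs left to right:
  i=0: run of 'E' x 17 -> '17E'
  i=17: run of 'A' x 4 -> '4A'
  i=21: run of 'E' x 9 -> '9E'

RLE = 17E4A9E


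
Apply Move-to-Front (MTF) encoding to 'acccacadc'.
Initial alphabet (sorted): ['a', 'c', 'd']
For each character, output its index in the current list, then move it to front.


MTF encoding:
'a': index 0 in ['a', 'c', 'd'] -> ['a', 'c', 'd']
'c': index 1 in ['a', 'c', 'd'] -> ['c', 'a', 'd']
'c': index 0 in ['c', 'a', 'd'] -> ['c', 'a', 'd']
'c': index 0 in ['c', 'a', 'd'] -> ['c', 'a', 'd']
'a': index 1 in ['c', 'a', 'd'] -> ['a', 'c', 'd']
'c': index 1 in ['a', 'c', 'd'] -> ['c', 'a', 'd']
'a': index 1 in ['c', 'a', 'd'] -> ['a', 'c', 'd']
'd': index 2 in ['a', 'c', 'd'] -> ['d', 'a', 'c']
'c': index 2 in ['d', 'a', 'c'] -> ['c', 'd', 'a']


Output: [0, 1, 0, 0, 1, 1, 1, 2, 2]


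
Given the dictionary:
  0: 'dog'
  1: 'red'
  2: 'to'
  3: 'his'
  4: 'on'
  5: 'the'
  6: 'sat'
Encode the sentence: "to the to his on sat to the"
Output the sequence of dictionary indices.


Look up each word in the dictionary:
  'to' -> 2
  'the' -> 5
  'to' -> 2
  'his' -> 3
  'on' -> 4
  'sat' -> 6
  'to' -> 2
  'the' -> 5

Encoded: [2, 5, 2, 3, 4, 6, 2, 5]


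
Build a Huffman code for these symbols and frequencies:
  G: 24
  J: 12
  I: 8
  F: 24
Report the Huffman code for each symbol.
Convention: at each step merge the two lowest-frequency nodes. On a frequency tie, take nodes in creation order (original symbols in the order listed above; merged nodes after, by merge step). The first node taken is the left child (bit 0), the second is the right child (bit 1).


Huffman tree construction:
Step 1: Merge I(8) + J(12) = 20
Step 2: Merge (I+J)(20) + G(24) = 44
Step 3: Merge F(24) + ((I+J)+G)(44) = 68
Read each symbol's code off the tree from the root (left child = 0, right child = 1).

Codes:
  G: 11 (length 2)
  J: 101 (length 3)
  I: 100 (length 3)
  F: 0 (length 1)
Average code length: 132/68 = 1.9412 bits/symbol


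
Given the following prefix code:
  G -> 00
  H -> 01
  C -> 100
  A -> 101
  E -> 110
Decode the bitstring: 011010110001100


Decoding step by step:
Bits 01 -> H
Bits 101 -> A
Bits 01 -> H
Bits 100 -> C
Bits 01 -> H
Bits 100 -> C


Decoded message: HAHCHC


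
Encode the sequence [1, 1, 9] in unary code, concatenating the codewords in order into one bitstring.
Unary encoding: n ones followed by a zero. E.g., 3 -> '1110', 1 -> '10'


Encode each number as n ones followed by a terminating 0:
  1 -> 10 (2 bits)
  1 -> 10 (2 bits)
  9 -> 1111111110 (10 bits)
Total length = 2 + 2 + 10 = 14 bits.

Unary([1, 1, 9]) = 10101111111110 (14 bits)


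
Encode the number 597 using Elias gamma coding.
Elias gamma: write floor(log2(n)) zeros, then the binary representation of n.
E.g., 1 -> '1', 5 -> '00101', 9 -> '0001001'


num_bits = floor(log2(597)) + 1 = 10
leading_zeros = num_bits - 1 = 9
binary(597) = 1001010101

Elias gamma(597) = '000000000' + '1001010101' = 0000000001001010101 (19 bits)


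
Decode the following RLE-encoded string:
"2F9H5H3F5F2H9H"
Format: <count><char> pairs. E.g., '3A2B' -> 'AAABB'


Expanding each <count><char> pair:
  2F -> 'FF'
  9H -> 'HHHHHHHHH'
  5H -> 'HHHHH'
  3F -> 'FFF'
  5F -> 'FFFFF'
  2H -> 'HH'
  9H -> 'HHHHHHHHH'

Decoded = FFHHHHHHHHHHHHHHFFFFFFFFHHHHHHHHHHH


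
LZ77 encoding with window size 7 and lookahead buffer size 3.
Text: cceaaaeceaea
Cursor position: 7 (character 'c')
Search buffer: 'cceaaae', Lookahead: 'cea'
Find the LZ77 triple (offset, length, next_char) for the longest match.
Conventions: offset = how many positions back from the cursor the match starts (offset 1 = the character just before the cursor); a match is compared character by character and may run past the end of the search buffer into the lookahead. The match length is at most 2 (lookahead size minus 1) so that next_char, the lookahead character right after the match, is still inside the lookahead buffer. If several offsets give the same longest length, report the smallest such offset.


Try each offset into the search buffer:
  offset=1 (pos 6, char 'e'): match length 0
  offset=2 (pos 5, char 'a'): match length 0
  offset=3 (pos 4, char 'a'): match length 0
  offset=4 (pos 3, char 'a'): match length 0
  offset=5 (pos 2, char 'e'): match length 0
  offset=6 (pos 1, char 'c'): match length 2
  offset=7 (pos 0, char 'c'): match length 1
Longest match has length 2 at offset 6.
next_char = character at position 7 + 2 = 9 -> 'a'

Best match: offset=6, length=2 (matching 'ce' starting at position 1)
LZ77 triple: (6, 2, 'a')


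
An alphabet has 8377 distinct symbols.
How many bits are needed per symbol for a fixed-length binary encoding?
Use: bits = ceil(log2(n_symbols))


log2(8377) = 13.0322
Bracket: 2^13 = 8192 < 8377 <= 2^14 = 16384
So ceil(log2(8377)) = 14

bits = ceil(log2(8377)) = ceil(13.0322) = 14 bits


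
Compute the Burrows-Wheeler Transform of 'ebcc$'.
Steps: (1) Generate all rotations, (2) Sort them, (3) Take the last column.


Rotations (sorted):
  0: $ebcc -> last char: c
  1: bcc$e -> last char: e
  2: c$ebc -> last char: c
  3: cc$eb -> last char: b
  4: ebcc$ -> last char: $


BWT = cecb$


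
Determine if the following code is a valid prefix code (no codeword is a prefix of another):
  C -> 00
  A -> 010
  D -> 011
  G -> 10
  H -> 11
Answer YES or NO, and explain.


Checking each pair (does one codeword prefix another?):
  C='00' vs A='010': no prefix
  C='00' vs D='011': no prefix
  C='00' vs G='10': no prefix
  C='00' vs H='11': no prefix
  A='010' vs C='00': no prefix
  A='010' vs D='011': no prefix
  A='010' vs G='10': no prefix
  A='010' vs H='11': no prefix
  D='011' vs C='00': no prefix
  D='011' vs A='010': no prefix
  D='011' vs G='10': no prefix
  D='011' vs H='11': no prefix
  G='10' vs C='00': no prefix
  G='10' vs A='010': no prefix
  G='10' vs D='011': no prefix
  G='10' vs H='11': no prefix
  H='11' vs C='00': no prefix
  H='11' vs A='010': no prefix
  H='11' vs D='011': no prefix
  H='11' vs G='10': no prefix
No violation found over all pairs.

YES -- this is a valid prefix code. No codeword is a prefix of any other codeword.


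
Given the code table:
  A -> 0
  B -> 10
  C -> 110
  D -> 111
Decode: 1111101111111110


Decoding:
111 -> D
110 -> C
111 -> D
111 -> D
111 -> D
0 -> A


Result: DCDDDA


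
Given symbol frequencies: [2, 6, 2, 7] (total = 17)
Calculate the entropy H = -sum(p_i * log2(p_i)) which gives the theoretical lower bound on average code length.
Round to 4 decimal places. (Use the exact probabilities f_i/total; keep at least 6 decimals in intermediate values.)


Per-symbol terms -p_i * log2(p_i) with p_i = f_i/17:
  p = 2/17 = 0.117647: log2(p) = -3.087463, -p*log2(p) = 0.363231
  p = 6/17 = 0.352941: log2(p) = -1.502500, -p*log2(p) = 0.530294
  p = 2/17 = 0.117647: log2(p) = -3.087463, -p*log2(p) = 0.363231
  p = 7/17 = 0.411765: log2(p) = -1.280108, -p*log2(p) = 0.527103
H = 0.363231 + 0.530294 + 0.363231 + 0.527103 = 1.783859

H = 1.7839 bits/symbol


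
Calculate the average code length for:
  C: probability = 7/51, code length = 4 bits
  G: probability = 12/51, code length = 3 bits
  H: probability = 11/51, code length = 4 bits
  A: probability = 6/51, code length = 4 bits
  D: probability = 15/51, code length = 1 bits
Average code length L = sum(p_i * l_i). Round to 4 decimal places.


Weighted contributions p_i * l_i:
  C: (7/51) * 4 = 28/51
  G: (12/51) * 3 = 36/51
  H: (11/51) * 4 = 44/51
  A: (6/51) * 4 = 24/51
  D: (15/51) * 1 = 15/51
Sum = (28 + 36 + 44 + 24 + 15)/51 = 147/51

L = 147/51 = 2.8824 bits/symbol


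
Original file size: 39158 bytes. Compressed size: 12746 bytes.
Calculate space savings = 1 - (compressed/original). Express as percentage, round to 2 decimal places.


ratio = compressed/original = 12746/39158 = 0.325502
savings = 1 - ratio = 1 - 0.325502 = 0.674498
as a percentage: 0.674498 * 100 = 67.45%

Space savings = 1 - 12746/39158 = 67.45%


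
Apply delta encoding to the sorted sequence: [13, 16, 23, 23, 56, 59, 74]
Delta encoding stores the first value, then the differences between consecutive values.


First value: 13
Deltas:
  16 - 13 = 3
  23 - 16 = 7
  23 - 23 = 0
  56 - 23 = 33
  59 - 56 = 3
  74 - 59 = 15


Delta encoded: [13, 3, 7, 0, 33, 3, 15]


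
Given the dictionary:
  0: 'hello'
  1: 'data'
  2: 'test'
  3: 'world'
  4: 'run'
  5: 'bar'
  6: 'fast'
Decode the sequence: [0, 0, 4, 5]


Look up each index in the dictionary:
  0 -> 'hello'
  0 -> 'hello'
  4 -> 'run'
  5 -> 'bar'

Decoded: "hello hello run bar"


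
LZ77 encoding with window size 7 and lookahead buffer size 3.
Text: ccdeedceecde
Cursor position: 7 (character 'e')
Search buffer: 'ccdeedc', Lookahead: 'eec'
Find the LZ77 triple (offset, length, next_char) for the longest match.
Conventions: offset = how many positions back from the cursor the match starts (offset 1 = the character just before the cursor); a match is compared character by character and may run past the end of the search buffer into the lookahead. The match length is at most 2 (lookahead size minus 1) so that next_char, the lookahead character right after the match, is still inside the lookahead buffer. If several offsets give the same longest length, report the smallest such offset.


Try each offset into the search buffer:
  offset=1 (pos 6, char 'c'): match length 0
  offset=2 (pos 5, char 'd'): match length 0
  offset=3 (pos 4, char 'e'): match length 1
  offset=4 (pos 3, char 'e'): match length 2
  offset=5 (pos 2, char 'd'): match length 0
  offset=6 (pos 1, char 'c'): match length 0
  offset=7 (pos 0, char 'c'): match length 0
Longest match has length 2 at offset 4.
next_char = character at position 7 + 2 = 9 -> 'c'

Best match: offset=4, length=2 (matching 'ee' starting at position 3)
LZ77 triple: (4, 2, 'c')


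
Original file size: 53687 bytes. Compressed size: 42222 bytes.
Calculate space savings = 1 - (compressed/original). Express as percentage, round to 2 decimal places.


ratio = compressed/original = 42222/53687 = 0.786447
savings = 1 - ratio = 1 - 0.786447 = 0.213553
as a percentage: 0.213553 * 100 = 21.36%

Space savings = 1 - 42222/53687 = 21.36%


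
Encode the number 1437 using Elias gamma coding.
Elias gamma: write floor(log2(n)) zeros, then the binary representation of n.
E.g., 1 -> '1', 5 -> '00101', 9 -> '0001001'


num_bits = floor(log2(1437)) + 1 = 11
leading_zeros = num_bits - 1 = 10
binary(1437) = 10110011101

Elias gamma(1437) = '0000000000' + '10110011101' = 000000000010110011101 (21 bits)


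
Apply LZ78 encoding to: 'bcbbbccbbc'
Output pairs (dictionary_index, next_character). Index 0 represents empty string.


LZ78 encoding steps:
Dictionary: {0: ''}
Step 1: w='' (idx 0), next='b' -> output (0, 'b'), add 'b' as idx 1
Step 2: w='' (idx 0), next='c' -> output (0, 'c'), add 'c' as idx 2
Step 3: w='b' (idx 1), next='b' -> output (1, 'b'), add 'bb' as idx 3
Step 4: w='b' (idx 1), next='c' -> output (1, 'c'), add 'bc' as idx 4
Step 5: w='c' (idx 2), next='b' -> output (2, 'b'), add 'cb' as idx 5
Step 6: w='bc' (idx 4), end of input -> output (4, '')


Encoded: [(0, 'b'), (0, 'c'), (1, 'b'), (1, 'c'), (2, 'b'), (4, '')]


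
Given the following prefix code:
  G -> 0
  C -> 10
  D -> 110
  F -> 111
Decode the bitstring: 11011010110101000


Decoding step by step:
Bits 110 -> D
Bits 110 -> D
Bits 10 -> C
Bits 110 -> D
Bits 10 -> C
Bits 10 -> C
Bits 0 -> G
Bits 0 -> G


Decoded message: DDCDCCGG


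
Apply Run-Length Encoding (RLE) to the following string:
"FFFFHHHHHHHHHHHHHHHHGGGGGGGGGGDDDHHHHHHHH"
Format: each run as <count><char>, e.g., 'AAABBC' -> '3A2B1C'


Scanning runs left to right:
  i=0: run of 'F' x 4 -> '4F'
  i=4: run of 'H' x 16 -> '16H'
  i=20: run of 'G' x 10 -> '10G'
  i=30: run of 'D' x 3 -> '3D'
  i=33: run of 'H' x 8 -> '8H'

RLE = 4F16H10G3D8H


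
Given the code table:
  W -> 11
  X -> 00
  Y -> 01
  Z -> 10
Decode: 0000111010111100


Decoding:
00 -> X
00 -> X
11 -> W
10 -> Z
10 -> Z
11 -> W
11 -> W
00 -> X


Result: XXWZZWWX


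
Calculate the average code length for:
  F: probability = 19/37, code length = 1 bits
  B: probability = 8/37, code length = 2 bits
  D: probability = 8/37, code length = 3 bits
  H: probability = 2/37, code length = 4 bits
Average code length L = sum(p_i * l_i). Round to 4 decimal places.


Weighted contributions p_i * l_i:
  F: (19/37) * 1 = 19/37
  B: (8/37) * 2 = 16/37
  D: (8/37) * 3 = 24/37
  H: (2/37) * 4 = 8/37
Sum = (19 + 16 + 24 + 8)/37 = 67/37

L = 67/37 = 1.8108 bits/symbol


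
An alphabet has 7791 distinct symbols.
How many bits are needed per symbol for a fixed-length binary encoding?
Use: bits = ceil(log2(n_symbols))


log2(7791) = 12.9276
Bracket: 2^12 = 4096 < 7791 <= 2^13 = 8192
So ceil(log2(7791)) = 13

bits = ceil(log2(7791)) = ceil(12.9276) = 13 bits


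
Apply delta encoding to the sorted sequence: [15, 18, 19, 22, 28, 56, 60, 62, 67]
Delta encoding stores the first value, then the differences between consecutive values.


First value: 15
Deltas:
  18 - 15 = 3
  19 - 18 = 1
  22 - 19 = 3
  28 - 22 = 6
  56 - 28 = 28
  60 - 56 = 4
  62 - 60 = 2
  67 - 62 = 5


Delta encoded: [15, 3, 1, 3, 6, 28, 4, 2, 5]


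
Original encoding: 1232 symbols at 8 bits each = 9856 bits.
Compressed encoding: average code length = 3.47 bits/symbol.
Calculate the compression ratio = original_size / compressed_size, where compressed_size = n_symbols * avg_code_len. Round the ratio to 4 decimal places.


original_size = n_symbols * orig_bits = 1232 * 8 = 9856 bits
compressed_size = n_symbols * avg_code_len = 1232 * 3.47 = 4275.04 bits
ratio = original_size / compressed_size = 9856 / 4275.04 = 2.3055

Compression ratio = 2.3055


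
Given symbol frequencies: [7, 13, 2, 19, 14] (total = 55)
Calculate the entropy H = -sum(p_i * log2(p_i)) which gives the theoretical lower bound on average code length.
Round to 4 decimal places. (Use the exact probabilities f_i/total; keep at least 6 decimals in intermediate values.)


Per-symbol terms -p_i * log2(p_i) with p_i = f_i/55:
  p = 7/55 = 0.127273: log2(p) = -2.974005, -p*log2(p) = 0.378510
  p = 13/55 = 0.236364: log2(p) = -2.080920, -p*log2(p) = 0.491854
  p = 2/55 = 0.036364: log2(p) = -4.781360, -p*log2(p) = 0.173868
  p = 19/55 = 0.345455: log2(p) = -1.533432, -p*log2(p) = 0.529731
  p = 14/55 = 0.254545: log2(p) = -1.974005, -p*log2(p) = 0.502474
H = 0.378510 + 0.491854 + 0.173868 + 0.529731 + 0.502474 = 2.076437

H = 2.0764 bits/symbol


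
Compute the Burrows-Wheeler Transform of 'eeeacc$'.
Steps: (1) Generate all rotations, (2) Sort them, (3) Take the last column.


Rotations (sorted):
  0: $eeeacc -> last char: c
  1: acc$eee -> last char: e
  2: c$eeeac -> last char: c
  3: cc$eeea -> last char: a
  4: eacc$ee -> last char: e
  5: eeacc$e -> last char: e
  6: eeeacc$ -> last char: $


BWT = cecaee$


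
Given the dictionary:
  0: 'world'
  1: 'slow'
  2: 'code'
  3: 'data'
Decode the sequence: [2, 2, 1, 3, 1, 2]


Look up each index in the dictionary:
  2 -> 'code'
  2 -> 'code'
  1 -> 'slow'
  3 -> 'data'
  1 -> 'slow'
  2 -> 'code'

Decoded: "code code slow data slow code"


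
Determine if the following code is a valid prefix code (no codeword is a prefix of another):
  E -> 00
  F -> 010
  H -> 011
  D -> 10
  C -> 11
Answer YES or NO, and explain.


Checking each pair (does one codeword prefix another?):
  E='00' vs F='010': no prefix
  E='00' vs H='011': no prefix
  E='00' vs D='10': no prefix
  E='00' vs C='11': no prefix
  F='010' vs E='00': no prefix
  F='010' vs H='011': no prefix
  F='010' vs D='10': no prefix
  F='010' vs C='11': no prefix
  H='011' vs E='00': no prefix
  H='011' vs F='010': no prefix
  H='011' vs D='10': no prefix
  H='011' vs C='11': no prefix
  D='10' vs E='00': no prefix
  D='10' vs F='010': no prefix
  D='10' vs H='011': no prefix
  D='10' vs C='11': no prefix
  C='11' vs E='00': no prefix
  C='11' vs F='010': no prefix
  C='11' vs H='011': no prefix
  C='11' vs D='10': no prefix
No violation found over all pairs.

YES -- this is a valid prefix code. No codeword is a prefix of any other codeword.


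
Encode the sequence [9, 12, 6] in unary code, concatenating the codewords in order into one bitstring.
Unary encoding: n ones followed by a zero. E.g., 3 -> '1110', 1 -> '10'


Encode each number as n ones followed by a terminating 0:
  9 -> 1111111110 (10 bits)
  12 -> 1111111111110 (13 bits)
  6 -> 1111110 (7 bits)
Total length = 10 + 13 + 7 = 30 bits.

Unary([9, 12, 6]) = 111111111011111111111101111110 (30 bits)


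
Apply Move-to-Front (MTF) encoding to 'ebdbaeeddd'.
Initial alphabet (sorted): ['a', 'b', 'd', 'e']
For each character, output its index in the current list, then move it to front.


MTF encoding:
'e': index 3 in ['a', 'b', 'd', 'e'] -> ['e', 'a', 'b', 'd']
'b': index 2 in ['e', 'a', 'b', 'd'] -> ['b', 'e', 'a', 'd']
'd': index 3 in ['b', 'e', 'a', 'd'] -> ['d', 'b', 'e', 'a']
'b': index 1 in ['d', 'b', 'e', 'a'] -> ['b', 'd', 'e', 'a']
'a': index 3 in ['b', 'd', 'e', 'a'] -> ['a', 'b', 'd', 'e']
'e': index 3 in ['a', 'b', 'd', 'e'] -> ['e', 'a', 'b', 'd']
'e': index 0 in ['e', 'a', 'b', 'd'] -> ['e', 'a', 'b', 'd']
'd': index 3 in ['e', 'a', 'b', 'd'] -> ['d', 'e', 'a', 'b']
'd': index 0 in ['d', 'e', 'a', 'b'] -> ['d', 'e', 'a', 'b']
'd': index 0 in ['d', 'e', 'a', 'b'] -> ['d', 'e', 'a', 'b']


Output: [3, 2, 3, 1, 3, 3, 0, 3, 0, 0]


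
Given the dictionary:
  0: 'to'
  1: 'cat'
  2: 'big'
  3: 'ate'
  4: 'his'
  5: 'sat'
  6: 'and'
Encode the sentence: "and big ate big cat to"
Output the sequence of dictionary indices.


Look up each word in the dictionary:
  'and' -> 6
  'big' -> 2
  'ate' -> 3
  'big' -> 2
  'cat' -> 1
  'to' -> 0

Encoded: [6, 2, 3, 2, 1, 0]


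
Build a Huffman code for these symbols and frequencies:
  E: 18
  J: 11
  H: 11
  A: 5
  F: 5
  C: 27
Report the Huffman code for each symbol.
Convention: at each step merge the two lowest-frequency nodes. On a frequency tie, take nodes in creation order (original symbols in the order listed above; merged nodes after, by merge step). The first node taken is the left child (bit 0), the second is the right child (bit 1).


Huffman tree construction:
Step 1: Merge A(5) + F(5) = 10
Step 2: Merge (A+F)(10) + J(11) = 21
Step 3: Merge H(11) + E(18) = 29
Step 4: Merge ((A+F)+J)(21) + C(27) = 48
Step 5: Merge (H+E)(29) + (((A+F)+J)+C)(48) = 77
Read each symbol's code off the tree from the root (left child = 0, right child = 1).

Codes:
  E: 01 (length 2)
  J: 101 (length 3)
  H: 00 (length 2)
  A: 1000 (length 4)
  F: 1001 (length 4)
  C: 11 (length 2)
Average code length: 185/77 = 2.4026 bits/symbol


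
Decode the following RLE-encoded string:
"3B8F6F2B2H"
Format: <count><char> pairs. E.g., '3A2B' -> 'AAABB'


Expanding each <count><char> pair:
  3B -> 'BBB'
  8F -> 'FFFFFFFF'
  6F -> 'FFFFFF'
  2B -> 'BB'
  2H -> 'HH'

Decoded = BBBFFFFFFFFFFFFFFBBHH


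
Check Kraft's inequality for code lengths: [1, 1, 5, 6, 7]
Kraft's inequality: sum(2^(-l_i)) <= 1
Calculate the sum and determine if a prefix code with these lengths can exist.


Sum = 2^(-1) + 2^(-1) + 2^(-5) + 2^(-6) + 2^(-7)
    = 0.5 + 0.5 + 0.03125 + 0.015625 + 0.0078125
    = 135/128 = 1.0546875
Since 1.0546875 > 1, Kraft's inequality is NOT satisfied.
A prefix code with these lengths CANNOT exist.

Kraft sum = 1.0546875. Not satisfied.


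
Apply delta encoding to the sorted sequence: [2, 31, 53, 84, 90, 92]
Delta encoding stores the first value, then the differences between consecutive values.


First value: 2
Deltas:
  31 - 2 = 29
  53 - 31 = 22
  84 - 53 = 31
  90 - 84 = 6
  92 - 90 = 2


Delta encoded: [2, 29, 22, 31, 6, 2]


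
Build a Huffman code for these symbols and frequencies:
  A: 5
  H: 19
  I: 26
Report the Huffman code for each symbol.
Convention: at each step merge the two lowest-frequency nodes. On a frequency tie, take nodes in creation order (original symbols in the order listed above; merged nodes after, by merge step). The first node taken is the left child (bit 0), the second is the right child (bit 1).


Huffman tree construction:
Step 1: Merge A(5) + H(19) = 24
Step 2: Merge (A+H)(24) + I(26) = 50
Read each symbol's code off the tree from the root (left child = 0, right child = 1).

Codes:
  A: 00 (length 2)
  H: 01 (length 2)
  I: 1 (length 1)
Average code length: 74/50 = 1.4800 bits/symbol


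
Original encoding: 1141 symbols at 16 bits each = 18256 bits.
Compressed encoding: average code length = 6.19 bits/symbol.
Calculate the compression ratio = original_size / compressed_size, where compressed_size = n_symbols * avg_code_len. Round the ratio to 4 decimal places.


original_size = n_symbols * orig_bits = 1141 * 16 = 18256 bits
compressed_size = n_symbols * avg_code_len = 1141 * 6.19 = 7062.79 bits
ratio = original_size / compressed_size = 18256 / 7062.79 = 2.5848

Compression ratio = 2.5848


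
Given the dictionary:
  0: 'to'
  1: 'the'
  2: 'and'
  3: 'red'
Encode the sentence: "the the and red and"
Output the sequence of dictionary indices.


Look up each word in the dictionary:
  'the' -> 1
  'the' -> 1
  'and' -> 2
  'red' -> 3
  'and' -> 2

Encoded: [1, 1, 2, 3, 2]


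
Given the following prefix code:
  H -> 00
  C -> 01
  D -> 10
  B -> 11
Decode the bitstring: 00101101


Decoding step by step:
Bits 00 -> H
Bits 10 -> D
Bits 11 -> B
Bits 01 -> C


Decoded message: HDBC


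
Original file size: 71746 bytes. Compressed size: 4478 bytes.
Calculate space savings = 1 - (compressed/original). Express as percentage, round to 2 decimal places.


ratio = compressed/original = 4478/71746 = 0.062415
savings = 1 - ratio = 1 - 0.062415 = 0.937585
as a percentage: 0.937585 * 100 = 93.76%

Space savings = 1 - 4478/71746 = 93.76%


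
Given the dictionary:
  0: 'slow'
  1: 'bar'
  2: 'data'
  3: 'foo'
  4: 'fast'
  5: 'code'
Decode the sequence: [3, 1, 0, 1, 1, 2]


Look up each index in the dictionary:
  3 -> 'foo'
  1 -> 'bar'
  0 -> 'slow'
  1 -> 'bar'
  1 -> 'bar'
  2 -> 'data'

Decoded: "foo bar slow bar bar data"


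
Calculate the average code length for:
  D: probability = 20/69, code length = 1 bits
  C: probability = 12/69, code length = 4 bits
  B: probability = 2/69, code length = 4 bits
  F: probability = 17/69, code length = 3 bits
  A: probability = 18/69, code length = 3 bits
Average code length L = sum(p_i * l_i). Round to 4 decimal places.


Weighted contributions p_i * l_i:
  D: (20/69) * 1 = 20/69
  C: (12/69) * 4 = 48/69
  B: (2/69) * 4 = 8/69
  F: (17/69) * 3 = 51/69
  A: (18/69) * 3 = 54/69
Sum = (20 + 48 + 8 + 51 + 54)/69 = 181/69

L = 181/69 = 2.6232 bits/symbol


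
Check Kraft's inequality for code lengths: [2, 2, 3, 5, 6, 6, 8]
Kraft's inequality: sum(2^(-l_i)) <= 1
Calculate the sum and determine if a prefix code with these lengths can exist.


Sum = 2^(-2) + 2^(-2) + 2^(-3) + 2^(-5) + 2^(-6) + 2^(-6) + 2^(-8)
    = 0.25 + 0.25 + 0.125 + 0.03125 + 0.015625 + 0.015625 + 0.00390625
    = 177/256 = 0.69140625
Since 0.69140625 <= 1, Kraft's inequality IS satisfied.
A prefix code with these lengths CAN exist.

Kraft sum = 0.69140625. Satisfied.


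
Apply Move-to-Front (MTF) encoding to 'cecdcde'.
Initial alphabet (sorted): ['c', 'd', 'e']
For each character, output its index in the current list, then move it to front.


MTF encoding:
'c': index 0 in ['c', 'd', 'e'] -> ['c', 'd', 'e']
'e': index 2 in ['c', 'd', 'e'] -> ['e', 'c', 'd']
'c': index 1 in ['e', 'c', 'd'] -> ['c', 'e', 'd']
'd': index 2 in ['c', 'e', 'd'] -> ['d', 'c', 'e']
'c': index 1 in ['d', 'c', 'e'] -> ['c', 'd', 'e']
'd': index 1 in ['c', 'd', 'e'] -> ['d', 'c', 'e']
'e': index 2 in ['d', 'c', 'e'] -> ['e', 'd', 'c']


Output: [0, 2, 1, 2, 1, 1, 2]


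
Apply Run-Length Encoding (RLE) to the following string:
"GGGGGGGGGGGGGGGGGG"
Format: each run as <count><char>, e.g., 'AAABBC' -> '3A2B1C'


Scanning runs left to right:
  i=0: run of 'G' x 18 -> '18G'

RLE = 18G


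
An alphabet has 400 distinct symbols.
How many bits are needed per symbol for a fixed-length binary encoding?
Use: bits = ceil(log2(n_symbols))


log2(400) = 8.6439
Bracket: 2^8 = 256 < 400 <= 2^9 = 512
So ceil(log2(400)) = 9

bits = ceil(log2(400)) = ceil(8.6439) = 9 bits


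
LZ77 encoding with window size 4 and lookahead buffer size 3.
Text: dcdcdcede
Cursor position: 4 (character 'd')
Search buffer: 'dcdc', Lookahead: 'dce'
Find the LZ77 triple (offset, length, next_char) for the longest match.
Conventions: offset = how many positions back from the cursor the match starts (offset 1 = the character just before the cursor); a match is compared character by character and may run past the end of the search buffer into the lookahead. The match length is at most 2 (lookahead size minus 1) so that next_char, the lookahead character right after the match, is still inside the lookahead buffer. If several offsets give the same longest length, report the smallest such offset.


Try each offset into the search buffer:
  offset=1 (pos 3, char 'c'): match length 0
  offset=2 (pos 2, char 'd'): match length 2
  offset=3 (pos 1, char 'c'): match length 0
  offset=4 (pos 0, char 'd'): match length 2
Longest match has length 2, found at offsets 2, 4; take the smallest, offset 2.
next_char = character at position 4 + 2 = 6 -> 'e'

Best match: offset=2, length=2 (matching 'dc' starting at position 2)
LZ77 triple: (2, 2, 'e')


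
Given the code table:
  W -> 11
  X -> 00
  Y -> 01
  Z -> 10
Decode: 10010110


Decoding:
10 -> Z
01 -> Y
01 -> Y
10 -> Z


Result: ZYYZ


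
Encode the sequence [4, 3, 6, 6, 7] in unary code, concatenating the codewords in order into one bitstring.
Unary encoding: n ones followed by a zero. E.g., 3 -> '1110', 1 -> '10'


Encode each number as n ones followed by a terminating 0:
  4 -> 11110 (5 bits)
  3 -> 1110 (4 bits)
  6 -> 1111110 (7 bits)
  6 -> 1111110 (7 bits)
  7 -> 11111110 (8 bits)
Total length = 5 + 4 + 7 + 7 + 8 = 31 bits.

Unary([4, 3, 6, 6, 7]) = 1111011101111110111111011111110 (31 bits)


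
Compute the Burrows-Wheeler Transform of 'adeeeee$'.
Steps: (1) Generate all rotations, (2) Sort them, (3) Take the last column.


Rotations (sorted):
  0: $adeeeee -> last char: e
  1: adeeeee$ -> last char: $
  2: deeeee$a -> last char: a
  3: e$adeeee -> last char: e
  4: ee$adeee -> last char: e
  5: eee$adee -> last char: e
  6: eeee$ade -> last char: e
  7: eeeee$ad -> last char: d


BWT = e$aeeeed


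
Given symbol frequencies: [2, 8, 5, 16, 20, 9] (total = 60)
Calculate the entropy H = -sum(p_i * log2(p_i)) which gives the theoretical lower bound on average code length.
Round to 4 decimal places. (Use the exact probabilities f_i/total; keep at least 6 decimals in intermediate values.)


Per-symbol terms -p_i * log2(p_i) with p_i = f_i/60:
  p = 2/60 = 0.033333: log2(p) = -4.906891, -p*log2(p) = 0.163563
  p = 8/60 = 0.133333: log2(p) = -2.906891, -p*log2(p) = 0.387585
  p = 5/60 = 0.083333: log2(p) = -3.584963, -p*log2(p) = 0.298747
  p = 16/60 = 0.266667: log2(p) = -1.906891, -p*log2(p) = 0.508504
  p = 20/60 = 0.333333: log2(p) = -1.584963, -p*log2(p) = 0.528321
  p = 9/60 = 0.150000: log2(p) = -2.736966, -p*log2(p) = 0.410545
H = 0.163563 + 0.387585 + 0.298747 + 0.508504 + 0.528321 + 0.410545 = 2.297265

H = 2.2973 bits/symbol


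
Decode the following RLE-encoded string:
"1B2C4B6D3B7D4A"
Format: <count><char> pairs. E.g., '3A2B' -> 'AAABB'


Expanding each <count><char> pair:
  1B -> 'B'
  2C -> 'CC'
  4B -> 'BBBB'
  6D -> 'DDDDDD'
  3B -> 'BBB'
  7D -> 'DDDDDDD'
  4A -> 'AAAA'

Decoded = BCCBBBBDDDDDDBBBDDDDDDDAAAA


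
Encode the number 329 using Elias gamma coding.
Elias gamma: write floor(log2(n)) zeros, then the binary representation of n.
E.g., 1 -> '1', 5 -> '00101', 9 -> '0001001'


num_bits = floor(log2(329)) + 1 = 9
leading_zeros = num_bits - 1 = 8
binary(329) = 101001001

Elias gamma(329) = '00000000' + '101001001' = 00000000101001001 (17 bits)


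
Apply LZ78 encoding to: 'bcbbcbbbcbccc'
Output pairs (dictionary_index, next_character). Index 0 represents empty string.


LZ78 encoding steps:
Dictionary: {0: ''}
Step 1: w='' (idx 0), next='b' -> output (0, 'b'), add 'b' as idx 1
Step 2: w='' (idx 0), next='c' -> output (0, 'c'), add 'c' as idx 2
Step 3: w='b' (idx 1), next='b' -> output (1, 'b'), add 'bb' as idx 3
Step 4: w='c' (idx 2), next='b' -> output (2, 'b'), add 'cb' as idx 4
Step 5: w='bb' (idx 3), next='c' -> output (3, 'c'), add 'bbc' as idx 5
Step 6: w='b' (idx 1), next='c' -> output (1, 'c'), add 'bc' as idx 6
Step 7: w='c' (idx 2), next='c' -> output (2, 'c'), add 'cc' as idx 7


Encoded: [(0, 'b'), (0, 'c'), (1, 'b'), (2, 'b'), (3, 'c'), (1, 'c'), (2, 'c')]


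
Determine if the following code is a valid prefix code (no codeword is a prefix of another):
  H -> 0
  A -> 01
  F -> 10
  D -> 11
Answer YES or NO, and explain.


Checking each pair (does one codeword prefix another?):
  H='0' vs A='01': prefix -- VIOLATION

NO -- this is NOT a valid prefix code. H (0) is a prefix of A (01).


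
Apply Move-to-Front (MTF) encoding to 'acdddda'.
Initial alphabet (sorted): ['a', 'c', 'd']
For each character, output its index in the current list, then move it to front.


MTF encoding:
'a': index 0 in ['a', 'c', 'd'] -> ['a', 'c', 'd']
'c': index 1 in ['a', 'c', 'd'] -> ['c', 'a', 'd']
'd': index 2 in ['c', 'a', 'd'] -> ['d', 'c', 'a']
'd': index 0 in ['d', 'c', 'a'] -> ['d', 'c', 'a']
'd': index 0 in ['d', 'c', 'a'] -> ['d', 'c', 'a']
'd': index 0 in ['d', 'c', 'a'] -> ['d', 'c', 'a']
'a': index 2 in ['d', 'c', 'a'] -> ['a', 'd', 'c']


Output: [0, 1, 2, 0, 0, 0, 2]


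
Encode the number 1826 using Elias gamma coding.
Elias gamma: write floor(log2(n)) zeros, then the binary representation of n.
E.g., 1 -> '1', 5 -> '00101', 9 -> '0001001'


num_bits = floor(log2(1826)) + 1 = 11
leading_zeros = num_bits - 1 = 10
binary(1826) = 11100100010

Elias gamma(1826) = '0000000000' + '11100100010' = 000000000011100100010 (21 bits)


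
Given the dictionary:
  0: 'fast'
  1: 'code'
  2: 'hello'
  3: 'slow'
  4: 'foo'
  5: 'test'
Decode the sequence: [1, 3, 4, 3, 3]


Look up each index in the dictionary:
  1 -> 'code'
  3 -> 'slow'
  4 -> 'foo'
  3 -> 'slow'
  3 -> 'slow'

Decoded: "code slow foo slow slow"


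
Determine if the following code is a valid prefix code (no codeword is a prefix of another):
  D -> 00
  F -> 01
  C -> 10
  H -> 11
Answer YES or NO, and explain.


Checking each pair (does one codeword prefix another?):
  D='00' vs F='01': no prefix
  D='00' vs C='10': no prefix
  D='00' vs H='11': no prefix
  F='01' vs D='00': no prefix
  F='01' vs C='10': no prefix
  F='01' vs H='11': no prefix
  C='10' vs D='00': no prefix
  C='10' vs F='01': no prefix
  C='10' vs H='11': no prefix
  H='11' vs D='00': no prefix
  H='11' vs F='01': no prefix
  H='11' vs C='10': no prefix
No violation found over all pairs.

YES -- this is a valid prefix code. No codeword is a prefix of any other codeword.


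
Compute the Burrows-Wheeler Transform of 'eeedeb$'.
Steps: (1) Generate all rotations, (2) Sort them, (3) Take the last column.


Rotations (sorted):
  0: $eeedeb -> last char: b
  1: b$eeede -> last char: e
  2: deb$eee -> last char: e
  3: eb$eeed -> last char: d
  4: edeb$ee -> last char: e
  5: eedeb$e -> last char: e
  6: eeedeb$ -> last char: $


BWT = beedee$


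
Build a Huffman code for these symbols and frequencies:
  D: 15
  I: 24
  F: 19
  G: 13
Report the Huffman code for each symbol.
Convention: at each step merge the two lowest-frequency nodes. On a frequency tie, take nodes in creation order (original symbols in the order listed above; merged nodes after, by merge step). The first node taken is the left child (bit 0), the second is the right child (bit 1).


Huffman tree construction:
Step 1: Merge G(13) + D(15) = 28
Step 2: Merge F(19) + I(24) = 43
Step 3: Merge (G+D)(28) + (F+I)(43) = 71
Read each symbol's code off the tree from the root (left child = 0, right child = 1).

Codes:
  D: 01 (length 2)
  I: 11 (length 2)
  F: 10 (length 2)
  G: 00 (length 2)
Average code length: 142/71 = 2.0000 bits/symbol


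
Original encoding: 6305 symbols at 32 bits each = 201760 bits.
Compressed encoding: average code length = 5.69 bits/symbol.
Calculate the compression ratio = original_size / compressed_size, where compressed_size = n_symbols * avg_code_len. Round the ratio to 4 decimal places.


original_size = n_symbols * orig_bits = 6305 * 32 = 201760 bits
compressed_size = n_symbols * avg_code_len = 6305 * 5.69 = 35875.45 bits
ratio = original_size / compressed_size = 201760 / 35875.45 = 5.6239

Compression ratio = 5.6239


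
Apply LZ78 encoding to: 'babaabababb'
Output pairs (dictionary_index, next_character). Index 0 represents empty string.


LZ78 encoding steps:
Dictionary: {0: ''}
Step 1: w='' (idx 0), next='b' -> output (0, 'b'), add 'b' as idx 1
Step 2: w='' (idx 0), next='a' -> output (0, 'a'), add 'a' as idx 2
Step 3: w='b' (idx 1), next='a' -> output (1, 'a'), add 'ba' as idx 3
Step 4: w='a' (idx 2), next='b' -> output (2, 'b'), add 'ab' as idx 4
Step 5: w='ab' (idx 4), next='a' -> output (4, 'a'), add 'aba' as idx 5
Step 6: w='b' (idx 1), next='b' -> output (1, 'b'), add 'bb' as idx 6


Encoded: [(0, 'b'), (0, 'a'), (1, 'a'), (2, 'b'), (4, 'a'), (1, 'b')]


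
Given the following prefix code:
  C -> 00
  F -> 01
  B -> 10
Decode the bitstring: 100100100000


Decoding step by step:
Bits 10 -> B
Bits 01 -> F
Bits 00 -> C
Bits 10 -> B
Bits 00 -> C
Bits 00 -> C


Decoded message: BFCBCC


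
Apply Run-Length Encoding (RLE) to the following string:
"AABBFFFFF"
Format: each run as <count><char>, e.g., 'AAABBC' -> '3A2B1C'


Scanning runs left to right:
  i=0: run of 'A' x 2 -> '2A'
  i=2: run of 'B' x 2 -> '2B'
  i=4: run of 'F' x 5 -> '5F'

RLE = 2A2B5F


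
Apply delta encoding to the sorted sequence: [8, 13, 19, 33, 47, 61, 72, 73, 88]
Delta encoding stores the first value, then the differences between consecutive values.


First value: 8
Deltas:
  13 - 8 = 5
  19 - 13 = 6
  33 - 19 = 14
  47 - 33 = 14
  61 - 47 = 14
  72 - 61 = 11
  73 - 72 = 1
  88 - 73 = 15


Delta encoded: [8, 5, 6, 14, 14, 14, 11, 1, 15]


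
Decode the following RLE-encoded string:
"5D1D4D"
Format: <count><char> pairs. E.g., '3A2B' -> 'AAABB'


Expanding each <count><char> pair:
  5D -> 'DDDDD'
  1D -> 'D'
  4D -> 'DDDD'

Decoded = DDDDDDDDDD


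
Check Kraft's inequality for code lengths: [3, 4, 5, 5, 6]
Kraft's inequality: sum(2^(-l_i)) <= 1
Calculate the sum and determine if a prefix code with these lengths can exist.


Sum = 2^(-3) + 2^(-4) + 2^(-5) + 2^(-5) + 2^(-6)
    = 0.125 + 0.0625 + 0.03125 + 0.03125 + 0.015625
    = 17/64 = 0.265625
Since 0.265625 <= 1, Kraft's inequality IS satisfied.
A prefix code with these lengths CAN exist.

Kraft sum = 0.265625. Satisfied.


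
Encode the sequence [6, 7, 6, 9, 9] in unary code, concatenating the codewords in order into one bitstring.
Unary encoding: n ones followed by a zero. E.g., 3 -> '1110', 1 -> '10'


Encode each number as n ones followed by a terminating 0:
  6 -> 1111110 (7 bits)
  7 -> 11111110 (8 bits)
  6 -> 1111110 (7 bits)
  9 -> 1111111110 (10 bits)
  9 -> 1111111110 (10 bits)
Total length = 7 + 8 + 7 + 10 + 10 = 42 bits.

Unary([6, 7, 6, 9, 9]) = 111111011111110111111011111111101111111110 (42 bits)


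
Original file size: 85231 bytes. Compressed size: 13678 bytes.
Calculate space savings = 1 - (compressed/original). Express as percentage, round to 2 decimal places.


ratio = compressed/original = 13678/85231 = 0.160482
savings = 1 - ratio = 1 - 0.160482 = 0.839518
as a percentage: 0.839518 * 100 = 83.95%

Space savings = 1 - 13678/85231 = 83.95%


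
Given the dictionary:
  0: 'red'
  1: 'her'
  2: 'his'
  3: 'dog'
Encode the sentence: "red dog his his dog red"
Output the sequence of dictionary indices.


Look up each word in the dictionary:
  'red' -> 0
  'dog' -> 3
  'his' -> 2
  'his' -> 2
  'dog' -> 3
  'red' -> 0

Encoded: [0, 3, 2, 2, 3, 0]


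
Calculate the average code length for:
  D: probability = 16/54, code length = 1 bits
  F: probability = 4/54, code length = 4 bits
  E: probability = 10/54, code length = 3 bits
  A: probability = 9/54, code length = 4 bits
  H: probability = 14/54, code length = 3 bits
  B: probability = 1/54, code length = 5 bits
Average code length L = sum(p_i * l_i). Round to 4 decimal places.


Weighted contributions p_i * l_i:
  D: (16/54) * 1 = 16/54
  F: (4/54) * 4 = 16/54
  E: (10/54) * 3 = 30/54
  A: (9/54) * 4 = 36/54
  H: (14/54) * 3 = 42/54
  B: (1/54) * 5 = 5/54
Sum = (16 + 16 + 30 + 36 + 42 + 5)/54 = 145/54

L = 145/54 = 2.6852 bits/symbol


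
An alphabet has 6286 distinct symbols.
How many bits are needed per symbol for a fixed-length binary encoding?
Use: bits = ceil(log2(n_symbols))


log2(6286) = 12.6179
Bracket: 2^12 = 4096 < 6286 <= 2^13 = 8192
So ceil(log2(6286)) = 13

bits = ceil(log2(6286)) = ceil(12.6179) = 13 bits


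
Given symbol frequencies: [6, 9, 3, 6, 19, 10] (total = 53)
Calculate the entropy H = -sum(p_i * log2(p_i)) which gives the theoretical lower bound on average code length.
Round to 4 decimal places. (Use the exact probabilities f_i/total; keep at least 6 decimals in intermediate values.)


Per-symbol terms -p_i * log2(p_i) with p_i = f_i/53:
  p = 6/53 = 0.113208: log2(p) = -3.142958, -p*log2(p) = 0.355807
  p = 9/53 = 0.169811: log2(p) = -2.557995, -p*log2(p) = 0.434377
  p = 3/53 = 0.056604: log2(p) = -4.142958, -p*log2(p) = 0.234507
  p = 6/53 = 0.113208: log2(p) = -3.142958, -p*log2(p) = 0.355807
  p = 19/53 = 0.358491: log2(p) = -1.479993, -p*log2(p) = 0.530564
  p = 10/53 = 0.188679: log2(p) = -2.405992, -p*log2(p) = 0.453961
H = 0.355807 + 0.434377 + 0.234507 + 0.355807 + 0.530564 + 0.453961 = 2.365023

H = 2.365 bits/symbol


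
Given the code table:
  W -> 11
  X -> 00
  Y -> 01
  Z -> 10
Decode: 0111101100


Decoding:
01 -> Y
11 -> W
10 -> Z
11 -> W
00 -> X


Result: YWZWX


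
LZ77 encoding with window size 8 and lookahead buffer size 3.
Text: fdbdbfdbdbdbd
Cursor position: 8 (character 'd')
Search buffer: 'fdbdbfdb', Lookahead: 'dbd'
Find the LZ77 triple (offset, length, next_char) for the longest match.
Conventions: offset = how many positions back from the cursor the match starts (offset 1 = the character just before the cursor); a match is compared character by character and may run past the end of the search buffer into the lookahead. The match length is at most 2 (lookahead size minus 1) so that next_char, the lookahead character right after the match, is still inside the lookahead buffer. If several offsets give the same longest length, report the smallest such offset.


Try each offset into the search buffer:
  offset=1 (pos 7, char 'b'): match length 0
  offset=2 (pos 6, char 'd'): match length 2
  offset=3 (pos 5, char 'f'): match length 0
  offset=4 (pos 4, char 'b'): match length 0
  offset=5 (pos 3, char 'd'): match length 2
  offset=6 (pos 2, char 'b'): match length 0
  offset=7 (pos 1, char 'd'): match length 2
  offset=8 (pos 0, char 'f'): match length 0
Longest match has length 2, found at offsets 2, 5, 7; take the smallest, offset 2.
next_char = character at position 8 + 2 = 10 -> 'd'

Best match: offset=2, length=2 (matching 'db' starting at position 6)
LZ77 triple: (2, 2, 'd')
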